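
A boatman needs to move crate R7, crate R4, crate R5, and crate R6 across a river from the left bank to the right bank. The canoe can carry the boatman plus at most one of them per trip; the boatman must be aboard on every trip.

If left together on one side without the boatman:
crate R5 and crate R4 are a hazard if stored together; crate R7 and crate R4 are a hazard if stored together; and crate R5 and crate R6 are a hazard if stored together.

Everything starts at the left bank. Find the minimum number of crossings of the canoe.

Whatever the first load, the items left behind include a forbidden pair without the boatman. No opening move is safe, so no plan exists.

impossible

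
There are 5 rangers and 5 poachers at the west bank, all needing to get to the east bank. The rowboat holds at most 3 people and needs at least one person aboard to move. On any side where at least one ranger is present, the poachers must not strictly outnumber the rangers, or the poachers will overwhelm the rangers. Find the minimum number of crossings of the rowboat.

Counting alone: each trip to the east bank takes at most 3 across and each return brings at least 1 back, so after t trips out (and t−1 returns) at most 3t − (t−1) of the 10 are across; that first reaches 10 at t = 5, so at least 9 crossings are needed.
The safety rule pushes this higher. Following every safe sequence of crossings, the most of the 10 that can be at the east bank as the rowboat arrives there on crossing 9 is 9 — never all 10.
So no plan with fewer than 11 crossings exists, and this one achieves 11:
1. 2 poachers → the east bank.  (the west bank: 5R 3P; the east bank: 0R 2P)
2. 1 poacher ← the west bank.  (the west bank: 5R 4P; the east bank: 0R 1P)
3. 3 poachers → the east bank.  (the west bank: 5R 1P; the east bank: 0R 4P)
4. 1 poacher ← the west bank.  (the west bank: 5R 2P; the east bank: 0R 3P)
5. 3 rangers → the east bank.  (the west bank: 2R 2P; the east bank: 3R 3P)
6. 1 ranger and 1 poacher ← the west bank.  (the west bank: 3R 3P; the east bank: 2R 2P)
7. 3 rangers → the east bank.  (the west bank: 0R 3P; the east bank: 5R 2P)
8. 1 poacher ← the west bank.  (the west bank: 0R 4P; the east bank: 5R 1P)
9. 2 poachers → the east bank.  (the west bank: 0R 2P; the east bank: 5R 3P)
10. 1 poacher ← the west bank.  (the west bank: 0R 3P; the east bank: 5R 2P)
11. 3 poachers → the east bank.  (the west bank: 0R 0P; the east bank: 5R 5P)

11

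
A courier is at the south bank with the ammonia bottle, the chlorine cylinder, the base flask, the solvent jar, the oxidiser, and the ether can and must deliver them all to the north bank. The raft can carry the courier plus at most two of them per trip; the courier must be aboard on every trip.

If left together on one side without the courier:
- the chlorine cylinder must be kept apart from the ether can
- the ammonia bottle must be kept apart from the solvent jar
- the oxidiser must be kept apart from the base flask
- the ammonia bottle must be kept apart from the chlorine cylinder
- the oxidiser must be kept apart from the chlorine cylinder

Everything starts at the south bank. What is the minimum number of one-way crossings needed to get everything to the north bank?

Whatever the first load, the items left behind include a forbidden pair without the courier. No opening move is safe, so no plan exists.

impossible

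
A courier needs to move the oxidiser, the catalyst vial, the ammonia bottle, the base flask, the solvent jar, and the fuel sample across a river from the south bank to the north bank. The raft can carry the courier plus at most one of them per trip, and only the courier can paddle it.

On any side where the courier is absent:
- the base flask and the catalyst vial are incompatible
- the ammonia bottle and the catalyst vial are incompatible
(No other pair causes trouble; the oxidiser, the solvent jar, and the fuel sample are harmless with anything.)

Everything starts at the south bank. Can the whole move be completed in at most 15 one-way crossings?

Yes — this plan uses 13 crossings (≤ 15):
1. Courier goes to the north bank with the catalyst vial.  [the south bank: the ammonia bottle, the base flask, the fuel sample, the oxidiser, the solvent jar | the north bank: the catalyst vial]
2. Courier goes back to the south bank alone.  [the south bank: the ammonia bottle, the base flask, the fuel sample, the oxidiser, the solvent jar | the north bank: the catalyst vial]
3. Courier goes to the north bank with the oxidiser.  [the south bank: the ammonia bottle, the base flask, the fuel sample, the solvent jar | the north bank: the catalyst vial, the oxidiser]
4. Courier goes back to the south bank alone.  [the south bank: the ammonia bottle, the base flask, the fuel sample, the solvent jar | the north bank: the catalyst vial, the oxidiser]
5. Courier goes to the north bank with the ammonia bottle.  [the south bank: the base flask, the fuel sample, the solvent jar | the north bank: the ammonia bottle, the catalyst vial, the oxidiser]
6. Courier goes back to the south bank with the catalyst vial.  [the south bank: the base flask, the catalyst vial, the fuel sample, the solvent jar | the north bank: the ammonia bottle, the oxidiser]
7. Courier goes to the north bank with the base flask.  [the south bank: the catalyst vial, the fuel sample, the solvent jar | the north bank: the ammonia bottle, the base flask, the oxidiser]
8. Courier goes back to the south bank alone.  [the south bank: the catalyst vial, the fuel sample, the solvent jar | the north bank: the ammonia bottle, the base flask, the oxidiser]
9. Courier goes to the north bank with the solvent jar.  [the south bank: the catalyst vial, the fuel sample | the north bank: the ammonia bottle, the base flask, the oxidiser, the solvent jar]
10. Courier goes back to the south bank alone.  [the south bank: the catalyst vial, the fuel sample | the north bank: the ammonia bottle, the base flask, the oxidiser, the solvent jar]
11. Courier goes to the north bank with the fuel sample.  [the south bank: the catalyst vial | the north bank: the ammonia bottle, the base flask, the fuel sample, the oxidiser, the solvent jar]
12. Courier goes back to the south bank alone.  [the south bank: the catalyst vial | the north bank: the ammonia bottle, the base flask, the fuel sample, the oxidiser, the solvent jar]
13. Courier goes to the north bank with the catalyst vial.  [the south bank: — | the north bank: the ammonia bottle, the base flask, the catalyst vial, the fuel sample, the oxidiser, the solvent jar]

Yes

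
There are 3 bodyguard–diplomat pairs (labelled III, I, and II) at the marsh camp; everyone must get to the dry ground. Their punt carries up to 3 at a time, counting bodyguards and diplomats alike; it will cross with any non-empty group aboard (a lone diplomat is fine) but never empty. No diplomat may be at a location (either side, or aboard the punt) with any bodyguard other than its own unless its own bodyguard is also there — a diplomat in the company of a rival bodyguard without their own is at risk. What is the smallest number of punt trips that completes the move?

Counting alone: each trip to the dry ground takes at most 3 across and each return brings at least 1 back, so after t trips out (and t−1 returns) at most 3t − (t−1) of the 6 are across; that first reaches 6 at t = 3, so at least 5 crossings are needed.
The plan below uses exactly 5 crossings, so it is optimal:
1. bodyguard III and diplomat III cross → the dry ground.
2. bodyguard III crosses ← the marsh camp.
3. bodyguard I, bodyguard II, and bodyguard III cross → the dry ground.
4. diplomat III crosses ← the marsh camp.
5. diplomat I, diplomat II, and diplomat III cross → the dry ground.

5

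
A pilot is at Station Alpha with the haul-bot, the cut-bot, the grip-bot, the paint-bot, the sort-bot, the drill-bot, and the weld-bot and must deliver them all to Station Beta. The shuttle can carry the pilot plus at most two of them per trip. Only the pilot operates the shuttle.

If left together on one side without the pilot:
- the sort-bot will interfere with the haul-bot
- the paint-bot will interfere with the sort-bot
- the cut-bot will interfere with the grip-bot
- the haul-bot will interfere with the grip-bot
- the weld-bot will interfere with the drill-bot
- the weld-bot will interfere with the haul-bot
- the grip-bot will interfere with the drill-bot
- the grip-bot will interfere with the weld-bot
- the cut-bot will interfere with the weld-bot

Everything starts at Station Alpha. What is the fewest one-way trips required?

Whatever the first load, the items left behind include a forbidden pair without the pilot. No opening move is safe, so no plan exists.

impossible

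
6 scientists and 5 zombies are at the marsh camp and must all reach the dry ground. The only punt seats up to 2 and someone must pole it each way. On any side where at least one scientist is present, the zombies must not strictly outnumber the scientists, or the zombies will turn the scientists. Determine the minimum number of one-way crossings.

Counting alone: each trip to the dry ground takes at most 2 across and each return brings at least 1 back, so after t trips out (and t−1 returns) at most 2t − (t−1) of the 11 are across; that first reaches 11 at t = 10, so at least 19 crossings are needed.
The plan below uses exactly 19 crossings, so it is optimal:
1. 2 zombies → the dry ground.  (the marsh camp: 6S 3Z; the dry ground: 0S 2Z)
2. 1 zombie ← the marsh camp.  (the marsh camp: 6S 4Z; the dry ground: 0S 1Z)
3. 2 zombies → the dry ground.  (the marsh camp: 6S 2Z; the dry ground: 0S 3Z)
4. 1 zombie ← the marsh camp.  (the marsh camp: 6S 3Z; the dry ground: 0S 2Z)
5. 2 scientists → the dry ground.  (the marsh camp: 4S 3Z; the dry ground: 2S 2Z)
6. 1 zombie ← the marsh camp.  (the marsh camp: 4S 4Z; the dry ground: 2S 1Z)
7. 1 scientist and 1 zombie → the dry ground.  (the marsh camp: 3S 3Z; the dry ground: 3S 2Z)
8. 1 scientist ← the marsh camp.  (the marsh camp: 4S 3Z; the dry ground: 2S 2Z)
9. 1 scientist and 1 zombie → the dry ground.  (the marsh camp: 3S 2Z; the dry ground: 3S 3Z)
10. 1 zombie ← the marsh camp.  (the marsh camp: 3S 3Z; the dry ground: 3S 2Z)
11. 1 scientist and 1 zombie → the dry ground.  (the marsh camp: 2S 2Z; the dry ground: 4S 3Z)
12. 1 scientist ← the marsh camp.  (the marsh camp: 3S 2Z; the dry ground: 3S 3Z)
13. 1 scientist and 1 zombie → the dry ground.  (the marsh camp: 2S 1Z; the dry ground: 4S 4Z)
14. 1 zombie ← the marsh camp.  (the marsh camp: 2S 2Z; the dry ground: 4S 3Z)
15. 1 scientist and 1 zombie → the dry ground.  (the marsh camp: 1S 1Z; the dry ground: 5S 4Z)
16. 1 scientist ← the marsh camp.  (the marsh camp: 2S 1Z; the dry ground: 4S 4Z)
17. 1 scientist and 1 zombie → the dry ground.  (the marsh camp: 1S 0Z; the dry ground: 5S 5Z)
18. 1 zombie ← the marsh camp.  (the marsh camp: 1S 1Z; the dry ground: 5S 4Z)
19. 1 scientist and 1 zombie → the dry ground.  (the marsh camp: 0S 0Z; the dry ground: 6S 5Z)

19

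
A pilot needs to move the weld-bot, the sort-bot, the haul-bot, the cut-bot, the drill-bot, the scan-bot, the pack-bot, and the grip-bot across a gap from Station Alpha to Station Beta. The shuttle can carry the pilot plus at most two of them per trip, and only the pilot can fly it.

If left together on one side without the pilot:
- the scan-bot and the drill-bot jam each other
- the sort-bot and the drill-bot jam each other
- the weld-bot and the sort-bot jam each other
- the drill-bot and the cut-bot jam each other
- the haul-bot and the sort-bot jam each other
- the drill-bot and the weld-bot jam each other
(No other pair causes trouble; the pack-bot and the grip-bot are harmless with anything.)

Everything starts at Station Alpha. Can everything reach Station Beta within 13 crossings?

Yes — this plan uses 13 crossings (≤ 13):
1. Pilot goes to Station Beta with the drill-bot and the sort-bot.  [Station Alpha: the cut-bot, the grip-bot, the haul-bot, the pack-bot, the scan-bot, the weld-bot | Station Beta: the drill-bot, the sort-bot]
2. Pilot goes back to Station Alpha with the sort-bot.  [Station Alpha: the cut-bot, the grip-bot, the haul-bot, the pack-bot, the scan-bot, the sort-bot, the weld-bot | Station Beta: the drill-bot]
3. Pilot goes to Station Beta with the haul-bot and the weld-bot.  [Station Alpha: the cut-bot, the grip-bot, the pack-bot, the scan-bot, the sort-bot | Station Beta: the drill-bot, the haul-bot, the weld-bot]
4. Pilot goes back to Station Alpha with the weld-bot.  [Station Alpha: the cut-bot, the grip-bot, the pack-bot, the scan-bot, the sort-bot, the weld-bot | Station Beta: the drill-bot, the haul-bot]
5. Pilot goes to Station Beta with the cut-bot and the weld-bot.  [Station Alpha: the grip-bot, the pack-bot, the scan-bot, the sort-bot | Station Beta: the cut-bot, the drill-bot, the haul-bot, the weld-bot]
6. Pilot goes back to Station Alpha with the drill-bot.  [Station Alpha: the drill-bot, the grip-bot, the pack-bot, the scan-bot, the sort-bot | Station Beta: the cut-bot, the haul-bot, the weld-bot]
7. Pilot goes to Station Beta with the scan-bot and the sort-bot.  [Station Alpha: the drill-bot, the grip-bot, the pack-bot | Station Beta: the cut-bot, the haul-bot, the scan-bot, the sort-bot, the weld-bot]
8. Pilot goes back to Station Alpha with the sort-bot.  [Station Alpha: the drill-bot, the grip-bot, the pack-bot, the sort-bot | Station Beta: the cut-bot, the haul-bot, the scan-bot, the weld-bot]
9. Pilot goes to Station Beta with the pack-bot and the sort-bot.  [Station Alpha: the drill-bot, the grip-bot | Station Beta: the cut-bot, the haul-bot, the pack-bot, the scan-bot, the sort-bot, the weld-bot]
10. Pilot goes back to Station Alpha with the sort-bot.  [Station Alpha: the drill-bot, the grip-bot, the sort-bot | Station Beta: the cut-bot, the haul-bot, the pack-bot, the scan-bot, the weld-bot]
11. Pilot goes to Station Beta with the grip-bot and the sort-bot.  [Station Alpha: the drill-bot | Station Beta: the cut-bot, the grip-bot, the haul-bot, the pack-bot, the scan-bot, the sort-bot, the weld-bot]
12. Pilot goes back to Station Alpha with the sort-bot.  [Station Alpha: the drill-bot, the sort-bot | Station Beta: the cut-bot, the grip-bot, the haul-bot, the pack-bot, the scan-bot, the weld-bot]
13. Pilot goes to Station Beta with the drill-bot and the sort-bot.  [Station Alpha: — | Station Beta: the cut-bot, the drill-bot, the grip-bot, the haul-bot, the pack-bot, the scan-bot, the sort-bot, the weld-bot]

Yes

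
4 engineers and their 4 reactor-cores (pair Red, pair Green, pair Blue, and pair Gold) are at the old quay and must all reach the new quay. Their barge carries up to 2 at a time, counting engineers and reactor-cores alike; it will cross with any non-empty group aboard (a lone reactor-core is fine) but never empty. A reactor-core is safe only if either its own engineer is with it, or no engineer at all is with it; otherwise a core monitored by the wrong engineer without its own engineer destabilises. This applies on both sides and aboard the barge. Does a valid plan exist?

Following every safe sequence of crossings from the start, the most of the 8 that can be at the new quay as the barge arrives there on crossings 1, 3, 5 is 2, 3, 4 respectively; the best ever achieved is 4 of 8.
From crossing 7 on, no configuration arises that was not already reachable earlier: only 44 distinct safe configurations (who is on which side, and where the barge is) can ever be reached, none of them has everyone across, and every continuation just revisits them. So no valid plan exists.

No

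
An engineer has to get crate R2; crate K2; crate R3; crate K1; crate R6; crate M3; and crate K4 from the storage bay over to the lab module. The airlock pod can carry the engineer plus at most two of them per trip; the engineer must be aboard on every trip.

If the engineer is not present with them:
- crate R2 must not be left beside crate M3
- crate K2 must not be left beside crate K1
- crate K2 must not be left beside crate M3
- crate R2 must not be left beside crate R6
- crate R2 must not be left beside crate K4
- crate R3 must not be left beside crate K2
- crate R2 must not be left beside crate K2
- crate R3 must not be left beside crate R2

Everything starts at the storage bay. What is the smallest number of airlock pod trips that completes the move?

11

Counting alone: the engineer can take at most 2 across per trip to the lab module, so moving all 7 needs at least 4 loaded trips out, with a return between consecutive ones — at least 7 crossings.
The safety rule pushes this higher. Following every safe sequence of crossings, the most of the 7 that can be at the lab module as the airlock pod arrives there on crossings 7, 9 is 5, 6 respectively — never all 7.
So no plan with fewer than 11 crossings exists, and this one achieves 11:
1. Engineer goes to the lab module with crate K2 and crate R2.  [the storage bay: crate K1, crate K4, crate M3, crate R3, crate R6 | the lab module: crate K2, crate R2]
2. Engineer goes back to the storage bay with crate R2.  [the storage bay: crate K1, crate K4, crate M3, crate R2, crate R3, crate R6 | the lab module: crate K2]
3. Engineer goes to the lab module with crate K1 and crate R2.  [the storage bay: crate K4, crate M3, crate R3, crate R6 | the lab module: crate K1, crate K2, crate R2]
4. Engineer goes back to the storage bay with crate K2.  [the storage bay: crate K2, crate K4, crate M3, crate R3, crate R6 | the lab module: crate K1, crate R2]
5. Engineer goes to the lab module with crate M3 and crate R3.  [the storage bay: crate K2, crate K4, crate R6 | the lab module: crate K1, crate M3, crate R2, crate R3]
6. Engineer goes back to the storage bay with crate R2.  [the storage bay: crate K2, crate K4, crate R2, crate R6 | the lab module: crate K1, crate M3, crate R3]
7. Engineer goes to the lab module with crate R2 and crate R6.  [the storage bay: crate K2, crate K4 | the lab module: crate K1, crate M3, crate R2, crate R3, crate R6]
8. Engineer goes back to the storage bay with crate R2.  [the storage bay: crate K2, crate K4, crate R2 | the lab module: crate K1, crate M3, crate R3, crate R6]
9. Engineer goes to the lab module with crate K4 and crate R2.  [the storage bay: crate K2 | the lab module: crate K1, crate K4, crate M3, crate R2, crate R3, crate R6]
10. Engineer goes back to the storage bay with crate R2.  [the storage bay: crate K2, crate R2 | the lab module: crate K1, crate K4, crate M3, crate R3, crate R6]
11. Engineer goes to the lab module with crate K2 and crate R2.  [the storage bay: — | the lab module: crate K1, crate K2, crate K4, crate M3, crate R2, crate R3, crate R6]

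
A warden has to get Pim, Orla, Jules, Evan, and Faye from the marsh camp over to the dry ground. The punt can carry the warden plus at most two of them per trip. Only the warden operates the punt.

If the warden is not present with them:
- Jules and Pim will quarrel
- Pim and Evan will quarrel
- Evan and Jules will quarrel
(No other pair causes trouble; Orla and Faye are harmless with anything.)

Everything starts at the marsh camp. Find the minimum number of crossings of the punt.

7

Counting alone: the warden can take at most 2 across per trip to the dry ground, so moving all 5 needs at least 3 loaded trips out, with a return between consecutive ones — at least 5 crossings.
The safety rule pushes this higher. Following every safe sequence of crossings, the most of the 5 that can be at the dry ground as the punt arrives there on crossing 5 is 4 — never all 5.
So no plan with fewer than 7 crossings exists, and this one achieves 7:
1. Warden goes to the dry ground with Jules and Pim.
2. Warden goes back to the marsh camp with Pim.
3. Warden goes to the dry ground with Orla and Pim.
4. Warden goes back to the marsh camp with Pim.
5. Warden goes to the dry ground with Faye and Pim.
6. Warden goes back to the marsh camp with Pim.
7. Warden goes to the dry ground with Evan and Pim.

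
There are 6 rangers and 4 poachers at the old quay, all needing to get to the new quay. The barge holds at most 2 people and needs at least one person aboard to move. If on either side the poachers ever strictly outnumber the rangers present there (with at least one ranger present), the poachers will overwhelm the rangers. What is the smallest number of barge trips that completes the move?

Counting alone: each trip to the new quay takes at most 2 across and each return brings at least 1 back, so after t trips out (and t−1 returns) at most 2t − (t−1) of the 10 are across; that first reaches 10 at t = 9, so at least 17 crossings are needed.
The plan below uses exactly 17 crossings, so it is optimal:
1. 2 poachers → the new quay.  (the old quay: 6R 2P; the new quay: 0R 2P)
2. 1 poacher ← the old quay.  (the old quay: 6R 3P; the new quay: 0R 1P)
3. 2 poachers → the new quay.  (the old quay: 6R 1P; the new quay: 0R 3P)
4. 1 poacher ← the old quay.  (the old quay: 6R 2P; the new quay: 0R 2P)
5. 2 rangers → the new quay.  (the old quay: 4R 2P; the new quay: 2R 2P)
6. 1 poacher ← the old quay.  (the old quay: 4R 3P; the new quay: 2R 1P)
7. 1 ranger and 1 poacher → the new quay.  (the old quay: 3R 2P; the new quay: 3R 2P)
8. 1 poacher ← the old quay.  (the old quay: 3R 3P; the new quay: 3R 1P)
9. 2 poachers → the new quay.  (the old quay: 3R 1P; the new quay: 3R 3P)
10. 1 poacher ← the old quay.  (the old quay: 3R 2P; the new quay: 3R 2P)
11. 1 ranger and 1 poacher → the new quay.  (the old quay: 2R 1P; the new quay: 4R 3P)
12. 1 poacher ← the old quay.  (the old quay: 2R 2P; the new quay: 4R 2P)
13. 2 poachers → the new quay.  (the old quay: 2R 0P; the new quay: 4R 4P)
14. 1 poacher ← the old quay.  (the old quay: 2R 1P; the new quay: 4R 3P)
15. 1 ranger and 1 poacher → the new quay.  (the old quay: 1R 0P; the new quay: 5R 4P)
16. 1 poacher ← the old quay.  (the old quay: 1R 1P; the new quay: 5R 3P)
17. 1 ranger and 1 poacher → the new quay.  (the old quay: 0R 0P; the new quay: 6R 4P)

17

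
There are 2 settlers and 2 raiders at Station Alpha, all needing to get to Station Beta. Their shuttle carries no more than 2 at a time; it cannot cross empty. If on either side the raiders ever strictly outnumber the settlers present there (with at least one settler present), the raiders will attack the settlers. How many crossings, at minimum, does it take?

Counting alone: each trip to Station Beta takes at most 2 across and each return brings at least 1 back, so after t trips out (and t−1 returns) at most 2t − (t−1) of the 4 are across; that first reaches 4 at t = 3, so at least 5 crossings are needed.
The plan below uses exactly 5 crossings, so it is optimal:
1. 2 raiders → Station Beta.  (Station Alpha: 2S 0R; Station Beta: 0S 2R)
2. 1 raider ← Station Alpha.  (Station Alpha: 2S 1R; Station Beta: 0S 1R)
3. 2 settlers → Station Beta.  (Station Alpha: 0S 1R; Station Beta: 2S 1R)
4. 1 raider ← Station Alpha.  (Station Alpha: 0S 2R; Station Beta: 2S 0R)
5. 2 raiders → Station Beta.  (Station Alpha: 0S 0R; Station Beta: 2S 2R)

5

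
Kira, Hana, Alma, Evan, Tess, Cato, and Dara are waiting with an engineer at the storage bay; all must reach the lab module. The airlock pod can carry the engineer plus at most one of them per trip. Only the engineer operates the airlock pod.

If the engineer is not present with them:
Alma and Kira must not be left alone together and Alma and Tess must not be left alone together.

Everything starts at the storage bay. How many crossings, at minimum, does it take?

Counting alone: the engineer can take at most 1 across per trip to the lab module, so moving all 7 needs at least 7 loaded trips out, with a return between consecutive ones — at least 13 crossings.
The safety rule pushes this higher. Following every safe sequence of crossings, the most of the 7 that can be at the lab module as the airlock pod arrives there on crossing 13 is 6 — never all 7.
So no plan with fewer than 15 crossings exists, and this one achieves 15:
1. Engineer goes to the lab module with Alma.  [the storage bay: Cato, Dara, Evan, Hana, Kira, Tess | the lab module: Alma]
2. Engineer goes back to the storage bay alone.  [the storage bay: Cato, Dara, Evan, Hana, Kira, Tess | the lab module: Alma]
3. Engineer goes to the lab module with Kira.  [the storage bay: Cato, Dara, Evan, Hana, Tess | the lab module: Alma, Kira]
4. Engineer goes back to the storage bay with Alma.  [the storage bay: Alma, Cato, Dara, Evan, Hana, Tess | the lab module: Kira]
5. Engineer goes to the lab module with Tess.  [the storage bay: Alma, Cato, Dara, Evan, Hana | the lab module: Kira, Tess]
6. Engineer goes back to the storage bay alone.  [the storage bay: Alma, Cato, Dara, Evan, Hana | the lab module: Kira, Tess]
7. Engineer goes to the lab module with Hana.  [the storage bay: Alma, Cato, Dara, Evan | the lab module: Hana, Kira, Tess]
8. Engineer goes back to the storage bay alone.  [the storage bay: Alma, Cato, Dara, Evan | the lab module: Hana, Kira, Tess]
9. Engineer goes to the lab module with Evan.  [the storage bay: Alma, Cato, Dara | the lab module: Evan, Hana, Kira, Tess]
10. Engineer goes back to the storage bay alone.  [the storage bay: Alma, Cato, Dara | the lab module: Evan, Hana, Kira, Tess]
11. Engineer goes to the lab module with Cato.  [the storage bay: Alma, Dara | the lab module: Cato, Evan, Hana, Kira, Tess]
12. Engineer goes back to the storage bay alone.  [the storage bay: Alma, Dara | the lab module: Cato, Evan, Hana, Kira, Tess]
13. Engineer goes to the lab module with Dara.  [the storage bay: Alma | the lab module: Cato, Dara, Evan, Hana, Kira, Tess]
14. Engineer goes back to the storage bay alone.  [the storage bay: Alma | the lab module: Cato, Dara, Evan, Hana, Kira, Tess]
15. Engineer goes to the lab module with Alma.  [the storage bay: — | the lab module: Alma, Cato, Dara, Evan, Hana, Kira, Tess]

15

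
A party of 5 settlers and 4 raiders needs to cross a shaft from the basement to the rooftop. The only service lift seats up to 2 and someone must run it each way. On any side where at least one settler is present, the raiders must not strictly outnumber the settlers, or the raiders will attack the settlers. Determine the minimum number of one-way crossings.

Counting alone: each trip to the rooftop takes at most 2 across and each return brings at least 1 back, so after t trips out (and t−1 returns) at most 2t − (t−1) of the 9 are across; that first reaches 9 at t = 8, so at least 15 crossings are needed.
The plan below uses exactly 15 crossings, so it is optimal:
1. 2 raiders → the rooftop.  (the basement: 5S 2R; the rooftop: 0S 2R)
2. 1 raider ← the basement.  (the basement: 5S 3R; the rooftop: 0S 1R)
3. 2 raiders → the rooftop.  (the basement: 5S 1R; the rooftop: 0S 3R)
4. 1 raider ← the basement.  (the basement: 5S 2R; the rooftop: 0S 2R)
5. 2 settlers → the rooftop.  (the basement: 3S 2R; the rooftop: 2S 2R)
6. 1 raider ← the basement.  (the basement: 3S 3R; the rooftop: 2S 1R)
7. 1 settler and 1 raider → the rooftop.  (the basement: 2S 2R; the rooftop: 3S 2R)
8. 1 settler ← the basement.  (the basement: 3S 2R; the rooftop: 2S 2R)
9. 1 settler and 1 raider → the rooftop.  (the basement: 2S 1R; the rooftop: 3S 3R)
10. 1 raider ← the basement.  (the basement: 2S 2R; the rooftop: 3S 2R)
11. 1 settler and 1 raider → the rooftop.  (the basement: 1S 1R; the rooftop: 4S 3R)
12. 1 settler ← the basement.  (the basement: 2S 1R; the rooftop: 3S 3R)
13. 1 settler and 1 raider → the rooftop.  (the basement: 1S 0R; the rooftop: 4S 4R)
14. 1 raider ← the basement.  (the basement: 1S 1R; the rooftop: 4S 3R)
15. 1 settler and 1 raider → the rooftop.  (the basement: 0S 0R; the rooftop: 5S 4R)

15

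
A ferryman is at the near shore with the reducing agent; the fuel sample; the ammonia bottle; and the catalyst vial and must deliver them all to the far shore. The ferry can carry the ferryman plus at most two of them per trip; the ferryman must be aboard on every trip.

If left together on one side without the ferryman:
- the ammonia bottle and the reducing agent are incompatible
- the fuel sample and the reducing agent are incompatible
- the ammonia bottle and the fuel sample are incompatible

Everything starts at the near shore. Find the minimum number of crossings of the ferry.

Counting alone: the ferryman can take at most 2 across per trip to the far shore, so moving all 4 needs at least 2 loaded trips out, with a return between consecutive ones — at least 3 crossings.
The safety rule pushes this higher. Following every safe sequence of crossings, the most of the 4 that can be at the far shore as the ferry arrives there on crossing 3 is 3 — never all 4.
So no plan with fewer than 5 crossings exists, and this one achieves 5:
1. Ferryman goes to the far shore with the fuel sample and the reducing agent.  [the near shore: the ammonia bottle, the catalyst vial | the far shore: the fuel sample, the reducing agent]
2. Ferryman goes back to the near shore with the reducing agent.  [the near shore: the ammonia bottle, the catalyst vial, the reducing agent | the far shore: the fuel sample]
3. Ferryman goes to the far shore with the catalyst vial and the reducing agent.  [the near shore: the ammonia bottle | the far shore: the catalyst vial, the fuel sample, the reducing agent]
4. Ferryman goes back to the near shore with the reducing agent.  [the near shore: the ammonia bottle, the reducing agent | the far shore: the catalyst vial, the fuel sample]
5. Ferryman goes to the far shore with the ammonia bottle and the reducing agent.  [the near shore: — | the far shore: the ammonia bottle, the catalyst vial, the fuel sample, the reducing agent]

5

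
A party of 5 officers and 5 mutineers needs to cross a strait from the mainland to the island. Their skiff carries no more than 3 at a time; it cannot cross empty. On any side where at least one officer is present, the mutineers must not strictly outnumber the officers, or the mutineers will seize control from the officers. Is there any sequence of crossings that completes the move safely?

Yes

1. 2 mutineers → the island.  (the mainland: 5O 3M; the island: 0O 2M)
2. 1 mutineer ← the mainland.  (the mainland: 5O 4M; the island: 0O 1M)
3. 3 mutineers → the island.  (the mainland: 5O 1M; the island: 0O 4M)
4. 1 mutineer ← the mainland.  (the mainland: 5O 2M; the island: 0O 3M)
5. 3 officers → the island.  (the mainland: 2O 2M; the island: 3O 3M)
6. 1 officer and 1 mutineer ← the mainland.  (the mainland: 3O 3M; the island: 2O 2M)
7. 3 officers → the island.  (the mainland: 0O 3M; the island: 5O 2M)
8. 1 mutineer ← the mainland.  (the mainland: 0O 4M; the island: 5O 1M)
9. 2 mutineers → the island.  (the mainland: 0O 2M; the island: 5O 3M)
10. 1 mutineer ← the mainland.  (the mainland: 0O 3M; the island: 5O 2M)
11. 3 mutineers → the island.  (the mainland: 0O 0M; the island: 5O 5M)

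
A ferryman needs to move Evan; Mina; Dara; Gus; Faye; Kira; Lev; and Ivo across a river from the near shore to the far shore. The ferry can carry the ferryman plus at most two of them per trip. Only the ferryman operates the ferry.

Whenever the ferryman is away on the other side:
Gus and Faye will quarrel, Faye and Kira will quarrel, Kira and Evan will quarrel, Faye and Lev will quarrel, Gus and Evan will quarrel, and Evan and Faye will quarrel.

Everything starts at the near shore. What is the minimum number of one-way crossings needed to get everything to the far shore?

13

Counting alone: the ferryman can take at most 2 across per trip to the far shore, so moving all 8 needs at least 4 loaded trips out, with a return between consecutive ones — at least 7 crossings.
The safety rule pushes this higher. Following every safe sequence of crossings, the most of the 8 that can be at the far shore as the ferry arrives there on crossings 7, 9, 11 is 5, 6, 7 respectively — never all 8.
So no plan with fewer than 13 crossings exists, and this one achieves 13:
1. Ferryman goes to the far shore with Evan and Faye.
2. Ferryman goes back to the near shore with Evan.
3. Ferryman goes to the far shore with Evan and Mina.
4. Ferryman goes back to the near shore with Evan.
5. Ferryman goes to the far shore with Dara and Evan.
6. Ferryman goes back to the near shore with Evan.
7. Ferryman goes to the far shore with Evan and Lev.
8. Ferryman goes back to the near shore with Faye.
9. Ferryman goes to the far shore with Gus and Kira.
10. Ferryman goes back to the near shore with Evan.
11. Ferryman goes to the far shore with Evan and Ivo.
12. Ferryman goes back to the near shore with Evan.
13. Ferryman goes to the far shore with Evan and Faye.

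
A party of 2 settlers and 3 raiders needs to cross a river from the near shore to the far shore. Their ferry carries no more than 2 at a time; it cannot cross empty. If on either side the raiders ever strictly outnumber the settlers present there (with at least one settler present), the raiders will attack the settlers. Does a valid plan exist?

The raiders already outnumber the settlers at the near shore before anyone moves, so the starting position itself is disallowed.

No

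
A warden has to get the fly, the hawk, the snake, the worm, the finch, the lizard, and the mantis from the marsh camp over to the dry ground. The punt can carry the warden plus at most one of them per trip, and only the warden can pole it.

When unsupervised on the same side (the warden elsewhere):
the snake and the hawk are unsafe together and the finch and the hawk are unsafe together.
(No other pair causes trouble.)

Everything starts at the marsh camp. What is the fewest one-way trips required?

15

Counting alone: the warden can take at most 1 across per trip to the dry ground, so moving all 7 needs at least 7 loaded trips out, with a return between consecutive ones — at least 13 crossings.
The safety rule pushes this higher. Following every safe sequence of crossings, the most of the 7 that can be at the dry ground as the punt arrives there on crossing 13 is 6 — never all 7.
So no plan with fewer than 15 crossings exists, and this one achieves 15:
1. Warden goes to the dry ground with the hawk.  [the marsh camp: the finch, the fly, the lizard, the mantis, the snake, the worm | the dry ground: the hawk]
2. Warden goes back to the marsh camp alone.  [the marsh camp: the finch, the fly, the lizard, the mantis, the snake, the worm | the dry ground: the hawk]
3. Warden goes to the dry ground with the fly.  [the marsh camp: the finch, the lizard, the mantis, the snake, the worm | the dry ground: the fly, the hawk]
4. Warden goes back to the marsh camp alone.  [the marsh camp: the finch, the lizard, the mantis, the snake, the worm | the dry ground: the fly, the hawk]
5. Warden goes to the dry ground with the snake.  [the marsh camp: the finch, the lizard, the mantis, the worm | the dry ground: the fly, the hawk, the snake]
6. Warden goes back to the marsh camp with the hawk.  [the marsh camp: the finch, the hawk, the lizard, the mantis, the worm | the dry ground: the fly, the snake]
7. Warden goes to the dry ground with the finch.  [the marsh camp: the hawk, the lizard, the mantis, the worm | the dry ground: the finch, the fly, the snake]
8. Warden goes back to the marsh camp alone.  [the marsh camp: the hawk, the lizard, the mantis, the worm | the dry ground: the finch, the fly, the snake]
9. Warden goes to the dry ground with the worm.  [the marsh camp: the hawk, the lizard, the mantis | the dry ground: the finch, the fly, the snake, the worm]
10. Warden goes back to the marsh camp alone.  [the marsh camp: the hawk, the lizard, the mantis | the dry ground: the finch, the fly, the snake, the worm]
11. Warden goes to the dry ground with the lizard.  [the marsh camp: the hawk, the mantis | the dry ground: the finch, the fly, the lizard, the snake, the worm]
12. Warden goes back to the marsh camp alone.  [the marsh camp: the hawk, the mantis | the dry ground: the finch, the fly, the lizard, the snake, the worm]
13. Warden goes to the dry ground with the mantis.  [the marsh camp: the hawk | the dry ground: the finch, the fly, the lizard, the mantis, the snake, the worm]
14. Warden goes back to the marsh camp alone.  [the marsh camp: the hawk | the dry ground: the finch, the fly, the lizard, the mantis, the snake, the worm]
15. Warden goes to the dry ground with the hawk.  [the marsh camp: — | the dry ground: the finch, the fly, the hawk, the lizard, the mantis, the snake, the worm]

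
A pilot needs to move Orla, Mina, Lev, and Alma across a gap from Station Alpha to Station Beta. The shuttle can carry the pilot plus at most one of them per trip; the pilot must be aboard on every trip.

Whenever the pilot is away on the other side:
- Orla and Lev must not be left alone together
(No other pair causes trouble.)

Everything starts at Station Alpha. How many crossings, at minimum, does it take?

Counting alone: the pilot can take at most 1 across per trip to Station Beta, so moving all 4 needs at least 4 loaded trips out, with a return between consecutive ones — at least 7 crossings.
The plan below uses exactly 7 crossings, so it is optimal:
1. Pilot goes to Station Beta with Orla.  [Station Alpha: Alma, Lev, Mina | Station Beta: Orla]
2. Pilot goes back to Station Alpha alone.  [Station Alpha: Alma, Lev, Mina | Station Beta: Orla]
3. Pilot goes to Station Beta with Mina.  [Station Alpha: Alma, Lev | Station Beta: Mina, Orla]
4. Pilot goes back to Station Alpha alone.  [Station Alpha: Alma, Lev | Station Beta: Mina, Orla]
5. Pilot goes to Station Beta with Alma.  [Station Alpha: Lev | Station Beta: Alma, Mina, Orla]
6. Pilot goes back to Station Alpha alone.  [Station Alpha: Lev | Station Beta: Alma, Mina, Orla]
7. Pilot goes to Station Beta with Lev.  [Station Alpha: — | Station Beta: Alma, Lev, Mina, Orla]

7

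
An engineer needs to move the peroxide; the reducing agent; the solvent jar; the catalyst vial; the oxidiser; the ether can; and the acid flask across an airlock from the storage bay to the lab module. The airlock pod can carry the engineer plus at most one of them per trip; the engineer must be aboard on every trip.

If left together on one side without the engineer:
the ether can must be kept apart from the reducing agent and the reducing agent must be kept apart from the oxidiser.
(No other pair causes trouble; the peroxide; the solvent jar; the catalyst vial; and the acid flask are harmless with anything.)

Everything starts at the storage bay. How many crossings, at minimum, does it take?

15

Counting alone: the engineer can take at most 1 across per trip to the lab module, so moving all 7 needs at least 7 loaded trips out, with a return between consecutive ones — at least 13 crossings.
The safety rule pushes this higher. Following every safe sequence of crossings, the most of the 7 that can be at the lab module as the airlock pod arrives there on crossing 13 is 6 — never all 7.
So no plan with fewer than 15 crossings exists, and this one achieves 15:
1. Engineer goes to the lab module with the reducing agent.  [the storage bay: the acid flask, the catalyst vial, the ether can, the oxidiser, the peroxide, the solvent jar | the lab module: the reducing agent]
2. Engineer goes back to the storage bay alone.  [the storage bay: the acid flask, the catalyst vial, the ether can, the oxidiser, the peroxide, the solvent jar | the lab module: the reducing agent]
3. Engineer goes to the lab module with the peroxide.  [the storage bay: the acid flask, the catalyst vial, the ether can, the oxidiser, the solvent jar | the lab module: the peroxide, the reducing agent]
4. Engineer goes back to the storage bay alone.  [the storage bay: the acid flask, the catalyst vial, the ether can, the oxidiser, the solvent jar | the lab module: the peroxide, the reducing agent]
5. Engineer goes to the lab module with the solvent jar.  [the storage bay: the acid flask, the catalyst vial, the ether can, the oxidiser | the lab module: the peroxide, the reducing agent, the solvent jar]
6. Engineer goes back to the storage bay alone.  [the storage bay: the acid flask, the catalyst vial, the ether can, the oxidiser | the lab module: the peroxide, the reducing agent, the solvent jar]
7. Engineer goes to the lab module with the catalyst vial.  [the storage bay: the acid flask, the ether can, the oxidiser | the lab module: the catalyst vial, the peroxide, the reducing agent, the solvent jar]
8. Engineer goes back to the storage bay alone.  [the storage bay: the acid flask, the ether can, the oxidiser | the lab module: the catalyst vial, the peroxide, the reducing agent, the solvent jar]
9. Engineer goes to the lab module with the oxidiser.  [the storage bay: the acid flask, the ether can | the lab module: the catalyst vial, the oxidiser, the peroxide, the reducing agent, the solvent jar]
10. Engineer goes back to the storage bay with the reducing agent.  [the storage bay: the acid flask, the ether can, the reducing agent | the lab module: the catalyst vial, the oxidiser, the peroxide, the solvent jar]
11. Engineer goes to the lab module with the ether can.  [the storage bay: the acid flask, the reducing agent | the lab module: the catalyst vial, the ether can, the oxidiser, the peroxide, the solvent jar]
12. Engineer goes back to the storage bay alone.  [the storage bay: the acid flask, the reducing agent | the lab module: the catalyst vial, the ether can, the oxidiser, the peroxide, the solvent jar]
13. Engineer goes to the lab module with the acid flask.  [the storage bay: the reducing agent | the lab module: the acid flask, the catalyst vial, the ether can, the oxidiser, the peroxide, the solvent jar]
14. Engineer goes back to the storage bay alone.  [the storage bay: the reducing agent | the lab module: the acid flask, the catalyst vial, the ether can, the oxidiser, the peroxide, the solvent jar]
15. Engineer goes to the lab module with the reducing agent.  [the storage bay: — | the lab module: the acid flask, the catalyst vial, the ether can, the oxidiser, the peroxide, the reducing agent, the solvent jar]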